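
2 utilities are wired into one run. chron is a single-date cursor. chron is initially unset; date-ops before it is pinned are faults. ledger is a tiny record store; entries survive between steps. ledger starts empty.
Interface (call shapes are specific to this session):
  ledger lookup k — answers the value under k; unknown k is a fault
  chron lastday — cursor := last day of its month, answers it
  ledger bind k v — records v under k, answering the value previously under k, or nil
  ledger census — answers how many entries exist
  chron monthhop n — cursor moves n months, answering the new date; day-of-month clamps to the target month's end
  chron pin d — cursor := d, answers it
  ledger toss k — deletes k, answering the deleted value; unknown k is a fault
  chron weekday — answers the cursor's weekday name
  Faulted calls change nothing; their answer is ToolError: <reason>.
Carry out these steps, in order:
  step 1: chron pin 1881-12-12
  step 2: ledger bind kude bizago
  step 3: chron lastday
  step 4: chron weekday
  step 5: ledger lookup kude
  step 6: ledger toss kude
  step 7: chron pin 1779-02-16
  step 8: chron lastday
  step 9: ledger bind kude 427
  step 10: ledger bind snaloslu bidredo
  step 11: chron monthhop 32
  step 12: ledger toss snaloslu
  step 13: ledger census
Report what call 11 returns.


Do: chron pin[1881-12-12]
See: 1881-12-12
Do: ledger bind[kude; bizago]
See: nil
Do: chron lastday[]
See: 1881-12-31
Do: chron weekday[]
See: Saturday
Do: ledger lookup[kude]
See: bizago
Do: ledger toss[kude]
See: bizago
Do: chron pin[1779-02-16]
See: 1779-02-16
Do: chron lastday[]
See: 1779-02-28
Do: ledger bind[kude; 427]
See: nil
Do: ledger bind[snaloslu; bidredo]
See: nil
Do: chron monthhop[32]
See: 1781-10-28
Do: ledger toss[snaloslu]
See: bidredo
Do: ledger census[]
See: 1

Answer: 1781-10-28


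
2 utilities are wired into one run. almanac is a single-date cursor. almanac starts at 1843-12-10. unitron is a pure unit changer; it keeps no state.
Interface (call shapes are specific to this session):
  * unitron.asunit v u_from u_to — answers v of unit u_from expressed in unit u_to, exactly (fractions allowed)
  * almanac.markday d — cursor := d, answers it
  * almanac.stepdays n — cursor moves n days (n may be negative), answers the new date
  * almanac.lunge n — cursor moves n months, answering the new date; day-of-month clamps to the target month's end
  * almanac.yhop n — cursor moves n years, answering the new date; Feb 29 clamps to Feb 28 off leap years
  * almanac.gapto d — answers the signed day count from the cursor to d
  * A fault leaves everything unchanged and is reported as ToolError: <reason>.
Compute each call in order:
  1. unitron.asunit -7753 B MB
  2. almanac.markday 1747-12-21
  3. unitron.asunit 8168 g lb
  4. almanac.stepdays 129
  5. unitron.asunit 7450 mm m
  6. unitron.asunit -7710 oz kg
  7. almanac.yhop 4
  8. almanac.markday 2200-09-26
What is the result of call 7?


-- unitron.asunit(v→-7753, u_from→B, u_to→MB) : -7753/1000000
-- almanac.markday(d→1747-12-21) : 1747-12-21
-- unitron.asunit(v→8168, u_from→g, u_to→lb) : 816800000/45359237
-- almanac.stepdays(n→129) : 1748-04-28
-- unitron.asunit(v→7450, u_from→mm, u_to→m) : 149/20
-- unitron.asunit(v→-7710, u_from→oz, u_to→kg) : -34971971727/160000000
-- almanac.yhop(n→4) : 1752-04-28
-- almanac.markday(d→2200-09-26) : 2200-09-26

Answer: 1752-04-28


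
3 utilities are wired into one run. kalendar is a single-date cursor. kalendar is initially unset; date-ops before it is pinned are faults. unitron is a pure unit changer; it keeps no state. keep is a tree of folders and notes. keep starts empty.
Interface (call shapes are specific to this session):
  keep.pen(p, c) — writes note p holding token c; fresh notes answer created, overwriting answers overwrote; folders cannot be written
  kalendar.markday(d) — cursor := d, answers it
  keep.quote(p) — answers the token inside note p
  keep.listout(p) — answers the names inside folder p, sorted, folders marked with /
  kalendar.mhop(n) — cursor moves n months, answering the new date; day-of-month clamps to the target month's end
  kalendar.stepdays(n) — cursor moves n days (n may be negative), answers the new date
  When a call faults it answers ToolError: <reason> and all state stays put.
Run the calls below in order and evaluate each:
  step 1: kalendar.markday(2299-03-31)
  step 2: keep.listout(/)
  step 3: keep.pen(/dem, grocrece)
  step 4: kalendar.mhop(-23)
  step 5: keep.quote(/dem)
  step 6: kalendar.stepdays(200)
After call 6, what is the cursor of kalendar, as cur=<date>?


Answer: cur=2297-11-16

Derivation:
·→ markday(2299-03-31)
·← 2299-03-31
·→ listout(/)
·← []
·→ pen(/dem, grocrece)
·← created
·→ mhop(-23)
·← 2297-04-30
·→ quote(/dem)
·← grocrece
·→ stepdays(200)
·← 2297-11-16


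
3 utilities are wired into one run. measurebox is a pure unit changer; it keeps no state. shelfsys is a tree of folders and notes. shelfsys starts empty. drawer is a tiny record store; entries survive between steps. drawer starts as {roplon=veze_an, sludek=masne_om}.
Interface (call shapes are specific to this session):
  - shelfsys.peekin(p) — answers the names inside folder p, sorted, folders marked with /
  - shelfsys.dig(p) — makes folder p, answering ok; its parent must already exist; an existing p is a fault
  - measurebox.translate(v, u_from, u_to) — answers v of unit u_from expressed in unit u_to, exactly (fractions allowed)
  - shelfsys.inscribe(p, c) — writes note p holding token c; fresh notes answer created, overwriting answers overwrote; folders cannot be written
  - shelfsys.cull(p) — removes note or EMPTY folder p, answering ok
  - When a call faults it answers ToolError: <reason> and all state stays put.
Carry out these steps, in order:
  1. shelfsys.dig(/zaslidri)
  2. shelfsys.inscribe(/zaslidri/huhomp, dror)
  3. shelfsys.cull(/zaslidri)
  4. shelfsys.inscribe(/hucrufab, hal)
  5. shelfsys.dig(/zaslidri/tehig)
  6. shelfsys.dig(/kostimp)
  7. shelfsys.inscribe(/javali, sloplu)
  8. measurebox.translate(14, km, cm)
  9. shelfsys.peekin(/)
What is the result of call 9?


·→ shelfsys.dig(/zaslidri)
·← ok
·→ shelfsys.inscribe(/zaslidri/huhomp, dror)
·← created
·→ shelfsys.cull(/zaslidri)
·← ToolError: not empty
·→ shelfsys.inscribe(/hucrufab, hal)
·← created
·→ shelfsys.dig(/zaslidri/tehig)
·← ok
·→ shelfsys.dig(/kostimp)
·← ok
·→ shelfsys.inscribe(/javali, sloplu)
·← created
·→ measurebox.translate(14, km, cm)
·← 1400000
·→ shelfsys.peekin(/)
·← [hucrufab, javali, kostimp/, zaslidri/]

Answer: [hucrufab, javali, kostimp/, zaslidri/]


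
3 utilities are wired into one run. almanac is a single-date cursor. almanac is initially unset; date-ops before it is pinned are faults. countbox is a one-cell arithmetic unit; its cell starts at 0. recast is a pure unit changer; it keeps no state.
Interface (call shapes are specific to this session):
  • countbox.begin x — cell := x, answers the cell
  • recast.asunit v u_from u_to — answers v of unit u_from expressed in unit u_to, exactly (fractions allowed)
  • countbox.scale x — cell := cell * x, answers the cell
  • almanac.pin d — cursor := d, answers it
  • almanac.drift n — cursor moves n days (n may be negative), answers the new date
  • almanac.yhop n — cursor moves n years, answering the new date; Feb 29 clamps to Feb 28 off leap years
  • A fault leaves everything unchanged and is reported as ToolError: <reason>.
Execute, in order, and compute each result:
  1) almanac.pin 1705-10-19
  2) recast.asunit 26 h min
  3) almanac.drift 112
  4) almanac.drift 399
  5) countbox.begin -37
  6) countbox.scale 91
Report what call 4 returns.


→ pin(d→1705-10-19)
← 1705-10-19
→ asunit(v→26, u_from→h, u_to→min)
← 1560
→ drift(n→112)
← 1706-02-08
→ drift(n→399)
← 1707-03-14
→ begin(x→-37)
← -37
→ scale(x→91)
← -3367

Answer: 1707-03-14


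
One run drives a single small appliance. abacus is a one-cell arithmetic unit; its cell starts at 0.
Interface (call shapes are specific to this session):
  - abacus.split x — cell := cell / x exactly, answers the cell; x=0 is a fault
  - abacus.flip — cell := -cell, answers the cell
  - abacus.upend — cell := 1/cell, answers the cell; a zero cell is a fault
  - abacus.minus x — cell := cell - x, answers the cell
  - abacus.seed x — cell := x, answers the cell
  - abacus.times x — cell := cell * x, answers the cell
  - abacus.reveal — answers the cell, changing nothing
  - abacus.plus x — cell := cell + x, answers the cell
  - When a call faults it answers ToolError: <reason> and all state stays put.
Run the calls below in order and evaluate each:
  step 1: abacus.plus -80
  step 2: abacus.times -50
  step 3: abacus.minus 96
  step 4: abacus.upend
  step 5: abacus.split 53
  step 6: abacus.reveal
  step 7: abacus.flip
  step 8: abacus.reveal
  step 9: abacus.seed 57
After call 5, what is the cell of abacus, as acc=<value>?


// 1. abacus.plus(x='-80') ~> -80
// 2. abacus.times(x='-50') ~> 4000
// 3. abacus.minus(x='96') ~> 3904
// 4. abacus.upend() ~> 1/3904
// 5. abacus.split(x='53') ~> 1/206912
// 6. abacus.reveal() ~> 1/206912
// 7. abacus.flip() ~> -1/206912
// 8. abacus.reveal() ~> -1/206912
// 9. abacus.seed(x='57') ~> 57

Answer: acc=1/206912


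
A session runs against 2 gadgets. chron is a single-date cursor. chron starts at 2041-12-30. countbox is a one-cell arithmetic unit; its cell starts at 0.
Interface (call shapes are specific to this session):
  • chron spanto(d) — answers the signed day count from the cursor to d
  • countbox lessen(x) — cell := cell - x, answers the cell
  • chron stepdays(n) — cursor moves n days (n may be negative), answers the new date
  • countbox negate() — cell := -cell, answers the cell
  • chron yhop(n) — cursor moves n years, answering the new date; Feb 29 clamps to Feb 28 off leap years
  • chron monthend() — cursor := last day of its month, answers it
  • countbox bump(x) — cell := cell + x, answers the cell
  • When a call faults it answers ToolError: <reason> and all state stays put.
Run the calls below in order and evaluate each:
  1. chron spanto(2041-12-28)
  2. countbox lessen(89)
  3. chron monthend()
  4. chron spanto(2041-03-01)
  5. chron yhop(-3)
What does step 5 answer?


Answer: 2038-12-31

Derivation:
I call chron spanto(2041-12-28), — result: -2.
Next I call countbox lessen(89), and see -89.
Invoking chron monthend(), which returns 2041-12-31.
Now I run chron spanto(2041-03-01), and get -305.
I use chron yhop(-3), → 2038-12-31.


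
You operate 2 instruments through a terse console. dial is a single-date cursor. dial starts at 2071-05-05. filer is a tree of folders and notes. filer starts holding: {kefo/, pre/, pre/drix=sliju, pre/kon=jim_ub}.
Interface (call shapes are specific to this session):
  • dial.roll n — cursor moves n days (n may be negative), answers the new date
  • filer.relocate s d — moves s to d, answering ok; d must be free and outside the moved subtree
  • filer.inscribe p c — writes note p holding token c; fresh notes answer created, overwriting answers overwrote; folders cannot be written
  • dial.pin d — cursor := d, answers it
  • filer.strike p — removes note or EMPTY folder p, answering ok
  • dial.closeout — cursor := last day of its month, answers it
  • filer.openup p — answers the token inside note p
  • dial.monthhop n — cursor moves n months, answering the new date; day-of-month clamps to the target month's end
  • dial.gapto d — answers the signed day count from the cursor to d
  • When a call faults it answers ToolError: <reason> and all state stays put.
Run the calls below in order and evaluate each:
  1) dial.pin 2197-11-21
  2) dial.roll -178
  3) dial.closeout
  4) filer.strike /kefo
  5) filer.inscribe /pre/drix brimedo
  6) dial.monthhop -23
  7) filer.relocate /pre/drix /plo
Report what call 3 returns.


Next I call dial.pin passing d='2197-11-21', giving 2197-11-21.
Calling dial.roll passing n='-178', — result: 2197-05-27.
Now I run dial.closeout, — result: 2197-05-31.
I invoke filer.strike passing p='/kefo', — result: ok.
Next I call filer.inscribe passing p='/pre/drix', c='brimedo', → overwrote.
Using dial.monthhop passing n='-23', → 2195-06-30.
Calling filer.relocate passing s='/pre/drix', d='/plo': ok.

Answer: 2197-05-31


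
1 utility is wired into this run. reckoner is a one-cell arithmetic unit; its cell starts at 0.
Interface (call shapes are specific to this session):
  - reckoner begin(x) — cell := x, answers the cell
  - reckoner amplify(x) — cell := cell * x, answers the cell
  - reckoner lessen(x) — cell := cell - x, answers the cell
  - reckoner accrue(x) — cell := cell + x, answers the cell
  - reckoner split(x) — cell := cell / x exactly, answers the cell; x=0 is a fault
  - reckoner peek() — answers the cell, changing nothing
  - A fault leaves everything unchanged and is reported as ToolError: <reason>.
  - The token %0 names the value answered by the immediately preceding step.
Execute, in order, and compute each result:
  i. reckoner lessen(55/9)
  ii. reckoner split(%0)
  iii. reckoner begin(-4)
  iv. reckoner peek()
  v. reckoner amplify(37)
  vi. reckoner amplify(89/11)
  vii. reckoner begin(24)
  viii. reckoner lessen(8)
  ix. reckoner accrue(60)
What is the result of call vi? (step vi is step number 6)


Answer: -13172/11

Derivation:
>> reckoner lessen(x='55/9')
<< -55/9
>> reckoner split(x='%0')
<< 1
>> reckoner begin(x='-4')
<< -4
>> reckoner peek()
<< -4
>> reckoner amplify(x='37')
<< -148
>> reckoner amplify(x='89/11')
<< -13172/11
>> reckoner begin(x='24')
<< 24
>> reckoner lessen(x='8')
<< 16
>> reckoner accrue(x='60')
<< 76


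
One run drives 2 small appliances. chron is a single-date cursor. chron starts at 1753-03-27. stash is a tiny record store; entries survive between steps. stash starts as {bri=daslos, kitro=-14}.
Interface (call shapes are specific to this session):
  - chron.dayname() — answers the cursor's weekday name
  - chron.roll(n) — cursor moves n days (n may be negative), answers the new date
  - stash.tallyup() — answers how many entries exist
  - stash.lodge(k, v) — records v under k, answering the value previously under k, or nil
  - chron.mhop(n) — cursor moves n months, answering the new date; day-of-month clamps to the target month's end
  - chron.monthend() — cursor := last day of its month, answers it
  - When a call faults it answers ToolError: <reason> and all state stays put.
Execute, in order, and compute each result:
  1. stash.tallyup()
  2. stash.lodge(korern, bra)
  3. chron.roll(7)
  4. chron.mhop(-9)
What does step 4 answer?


Answer: 1752-07-03

Derivation:
→ tallyup()
← 2
→ lodge(k=korern, v=bra)
← nil
→ roll(n=7)
← 1753-04-03
→ mhop(n=-9)
← 1752-07-03


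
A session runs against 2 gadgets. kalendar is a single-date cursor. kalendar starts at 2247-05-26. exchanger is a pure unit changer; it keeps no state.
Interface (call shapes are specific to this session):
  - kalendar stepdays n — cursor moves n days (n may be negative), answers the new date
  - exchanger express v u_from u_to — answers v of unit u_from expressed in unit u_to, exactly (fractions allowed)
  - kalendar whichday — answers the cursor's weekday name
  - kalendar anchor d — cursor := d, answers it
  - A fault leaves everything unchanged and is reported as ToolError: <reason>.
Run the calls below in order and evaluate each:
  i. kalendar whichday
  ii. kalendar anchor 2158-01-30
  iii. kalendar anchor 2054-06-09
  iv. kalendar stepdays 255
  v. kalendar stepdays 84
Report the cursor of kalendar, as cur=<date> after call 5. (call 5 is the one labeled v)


Answer: cur=2055-05-14

Derivation:
-- 1. kalendar whichday() : Wednesday
-- 2. kalendar anchor(d='2158-01-30') : 2158-01-30
-- 3. kalendar anchor(d='2054-06-09') : 2054-06-09
-- 4. kalendar stepdays(n='255') : 2055-02-19
-- 5. kalendar stepdays(n='84') : 2055-05-14


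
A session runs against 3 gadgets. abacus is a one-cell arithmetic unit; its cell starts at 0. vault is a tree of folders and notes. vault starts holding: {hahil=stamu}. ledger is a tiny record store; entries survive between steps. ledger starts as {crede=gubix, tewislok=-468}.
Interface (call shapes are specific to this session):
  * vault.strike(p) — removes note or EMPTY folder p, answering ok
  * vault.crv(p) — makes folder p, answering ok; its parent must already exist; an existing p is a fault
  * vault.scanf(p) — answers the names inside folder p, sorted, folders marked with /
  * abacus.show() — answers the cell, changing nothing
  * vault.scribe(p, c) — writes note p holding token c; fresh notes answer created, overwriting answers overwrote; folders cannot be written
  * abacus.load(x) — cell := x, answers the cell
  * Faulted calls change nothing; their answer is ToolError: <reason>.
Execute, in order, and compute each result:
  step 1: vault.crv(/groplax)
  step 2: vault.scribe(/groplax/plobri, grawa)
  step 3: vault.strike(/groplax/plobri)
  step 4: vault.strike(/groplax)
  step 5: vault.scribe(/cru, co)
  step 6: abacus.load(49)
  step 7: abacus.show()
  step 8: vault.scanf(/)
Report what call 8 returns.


Answer: [cru, hahil]

Derivation:
% vault.crv /groplax
[out] ok
% vault.scribe /groplax/plobri grawa
[out] created
% vault.strike /groplax/plobri
[out] ok
% vault.strike /groplax
[out] ok
% vault.scribe /cru co
[out] created
% abacus.load 49
[out] 49
% abacus.show
[out] 49
% vault.scanf /
[out] [cru, hahil]


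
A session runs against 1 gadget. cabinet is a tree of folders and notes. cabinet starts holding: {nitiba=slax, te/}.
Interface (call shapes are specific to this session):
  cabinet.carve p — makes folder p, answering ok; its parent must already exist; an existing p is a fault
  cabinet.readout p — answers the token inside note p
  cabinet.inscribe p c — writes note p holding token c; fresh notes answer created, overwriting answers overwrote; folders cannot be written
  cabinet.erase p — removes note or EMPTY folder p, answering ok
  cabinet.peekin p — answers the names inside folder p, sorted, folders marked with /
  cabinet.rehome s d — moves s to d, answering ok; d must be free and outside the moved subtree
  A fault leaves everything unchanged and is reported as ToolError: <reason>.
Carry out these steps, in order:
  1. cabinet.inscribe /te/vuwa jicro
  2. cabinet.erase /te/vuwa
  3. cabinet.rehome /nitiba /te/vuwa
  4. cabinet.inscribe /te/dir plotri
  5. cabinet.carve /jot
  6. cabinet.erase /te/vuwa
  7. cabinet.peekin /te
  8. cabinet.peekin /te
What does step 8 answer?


Calling inscribe on p=/te/vuwa, c=jicro, → created.
I try erase on p=/te/vuwa, and observe ok.
Invoking rehome on s=/nitiba, d=/te/vuwa, and see ok.
I use inscribe on p=/te/dir, c=plotri, and see created.
Next I call carve on p=/jot: ok.
I call erase on p=/te/vuwa, — result: ok.
Invoking peekin on p=/te, giving [dir].
Invoking peekin on p=/te: [dir].

Answer: [dir]


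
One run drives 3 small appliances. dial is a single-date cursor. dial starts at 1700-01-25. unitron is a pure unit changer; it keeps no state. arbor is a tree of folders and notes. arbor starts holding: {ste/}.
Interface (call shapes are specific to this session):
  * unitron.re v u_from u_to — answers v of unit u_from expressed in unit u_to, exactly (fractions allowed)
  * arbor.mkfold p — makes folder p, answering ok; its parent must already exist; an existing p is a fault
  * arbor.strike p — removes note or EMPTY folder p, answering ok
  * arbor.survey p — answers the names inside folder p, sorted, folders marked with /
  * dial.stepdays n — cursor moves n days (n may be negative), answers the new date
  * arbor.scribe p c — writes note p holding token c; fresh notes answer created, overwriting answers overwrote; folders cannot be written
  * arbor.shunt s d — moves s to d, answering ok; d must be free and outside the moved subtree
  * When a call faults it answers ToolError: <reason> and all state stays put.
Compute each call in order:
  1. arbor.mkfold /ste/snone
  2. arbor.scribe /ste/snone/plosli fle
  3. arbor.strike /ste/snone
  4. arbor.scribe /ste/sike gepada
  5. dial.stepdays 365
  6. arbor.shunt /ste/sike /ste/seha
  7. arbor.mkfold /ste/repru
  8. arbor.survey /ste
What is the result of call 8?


Answer: [repru/, seha, snone/]

Derivation:
% arbor.mkfold(p=/ste/snone) => ok
% arbor.scribe(p=/ste/snone/plosli, c=fle) => created
% arbor.strike(p=/ste/snone) => ToolError: not empty
% arbor.scribe(p=/ste/sike, c=gepada) => created
% dial.stepdays(n=365) => 1701-01-25
% arbor.shunt(s=/ste/sike, d=/ste/seha) => ok
% arbor.mkfold(p=/ste/repru) => ok
% arbor.survey(p=/ste) => [repru/, seha, snone/]


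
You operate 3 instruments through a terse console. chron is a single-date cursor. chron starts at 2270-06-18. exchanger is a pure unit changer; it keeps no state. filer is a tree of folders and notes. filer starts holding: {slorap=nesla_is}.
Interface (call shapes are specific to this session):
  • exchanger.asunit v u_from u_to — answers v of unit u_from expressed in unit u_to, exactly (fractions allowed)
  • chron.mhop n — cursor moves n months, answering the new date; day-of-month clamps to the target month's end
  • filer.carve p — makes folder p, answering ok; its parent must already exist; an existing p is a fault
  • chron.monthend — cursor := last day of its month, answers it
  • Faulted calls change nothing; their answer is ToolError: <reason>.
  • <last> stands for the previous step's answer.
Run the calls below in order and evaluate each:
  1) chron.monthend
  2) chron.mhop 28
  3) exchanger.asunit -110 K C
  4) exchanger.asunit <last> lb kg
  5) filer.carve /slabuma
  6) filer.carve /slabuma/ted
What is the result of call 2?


$ monthend
:: 2270-06-30
$ mhop n: 28
:: 2272-10-30
$ asunit v: -110 u_from: K u_to: C
:: -7663/20
$ asunit v: <last> u_from: lb u_to: kg
:: -347587833131/2000000000
$ carve p: /slabuma
:: ok
$ carve p: /slabuma/ted
:: ok

Answer: 2272-10-30


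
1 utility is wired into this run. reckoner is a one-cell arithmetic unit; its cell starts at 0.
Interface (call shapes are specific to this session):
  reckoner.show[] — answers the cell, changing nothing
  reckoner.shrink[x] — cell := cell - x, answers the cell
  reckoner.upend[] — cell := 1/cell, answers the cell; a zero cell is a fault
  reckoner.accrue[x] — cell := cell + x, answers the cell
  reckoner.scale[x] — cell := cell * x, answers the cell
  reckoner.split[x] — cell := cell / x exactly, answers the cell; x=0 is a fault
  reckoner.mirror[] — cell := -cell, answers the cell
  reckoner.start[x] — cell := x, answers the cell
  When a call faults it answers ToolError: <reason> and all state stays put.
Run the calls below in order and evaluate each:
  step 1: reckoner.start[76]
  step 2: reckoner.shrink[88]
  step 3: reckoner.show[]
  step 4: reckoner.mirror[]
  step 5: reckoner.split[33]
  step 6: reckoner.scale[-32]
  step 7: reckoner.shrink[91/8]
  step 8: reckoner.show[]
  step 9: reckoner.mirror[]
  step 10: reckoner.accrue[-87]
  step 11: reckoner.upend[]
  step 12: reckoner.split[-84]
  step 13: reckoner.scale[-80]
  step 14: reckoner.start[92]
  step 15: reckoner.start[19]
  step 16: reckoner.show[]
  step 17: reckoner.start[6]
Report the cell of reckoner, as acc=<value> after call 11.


·→ reckoner.start(x=76)
·← 76
·→ reckoner.shrink(x=88)
·← -12
·→ reckoner.show()
·← -12
·→ reckoner.mirror()
·← 12
·→ reckoner.split(x=33)
·← 4/11
·→ reckoner.scale(x=-32)
·← -128/11
·→ reckoner.shrink(x=91/8)
·← -2025/88
·→ reckoner.show()
·← -2025/88
·→ reckoner.mirror()
·← 2025/88
·→ reckoner.accrue(x=-87)
·← -5631/88
·→ reckoner.upend()
·← -88/5631
·→ reckoner.split(x=-84)
·← 22/118251
·→ reckoner.scale(x=-80)
·← -1760/118251
·→ reckoner.start(x=92)
·← 92
·→ reckoner.start(x=19)
·← 19
·→ reckoner.show()
·← 19
·→ reckoner.start(x=6)
·← 6

Answer: acc=-88/5631


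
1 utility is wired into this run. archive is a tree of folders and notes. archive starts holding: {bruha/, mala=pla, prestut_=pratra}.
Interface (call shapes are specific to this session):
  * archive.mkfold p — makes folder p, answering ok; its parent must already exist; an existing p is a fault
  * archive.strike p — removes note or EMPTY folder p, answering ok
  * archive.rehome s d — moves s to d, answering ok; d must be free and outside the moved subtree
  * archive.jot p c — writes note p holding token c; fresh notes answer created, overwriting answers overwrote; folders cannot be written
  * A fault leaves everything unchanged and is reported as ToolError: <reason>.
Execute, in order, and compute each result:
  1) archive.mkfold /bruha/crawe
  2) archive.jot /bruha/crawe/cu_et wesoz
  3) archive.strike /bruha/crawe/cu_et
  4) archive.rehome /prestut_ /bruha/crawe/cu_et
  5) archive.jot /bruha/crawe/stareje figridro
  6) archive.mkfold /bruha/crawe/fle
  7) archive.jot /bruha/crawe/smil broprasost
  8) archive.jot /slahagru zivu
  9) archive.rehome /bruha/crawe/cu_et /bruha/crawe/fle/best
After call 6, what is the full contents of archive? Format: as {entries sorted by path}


I call archive.mkfold using /bruha/crawe, → ok.
I run archive.jot using /bruha/crawe/cu_et, wesoz, which returns created.
Next I call archive.strike using /bruha/crawe/cu_et: ok.
Invoking archive.rehome using /prestut_, /bruha/crawe/cu_et, — result: ok.
Invoking archive.jot using /bruha/crawe/stareje, figridro, and see created.
Then archive.mkfold using /bruha/crawe/fle, which returns ok.
Then archive.jot using /bruha/crawe/smil, broprasost, and observe created.
I try archive.jot using /slahagru, zivu, — result: created.
Using archive.rehome using /bruha/crawe/cu_et, /bruha/crawe/fle/best, and observe ok.

Answer: {bruha/, bruha/crawe/, bruha/crawe/cu_et=pratra, bruha/crawe/fle/, bruha/crawe/stareje=figridro, mala=pla}


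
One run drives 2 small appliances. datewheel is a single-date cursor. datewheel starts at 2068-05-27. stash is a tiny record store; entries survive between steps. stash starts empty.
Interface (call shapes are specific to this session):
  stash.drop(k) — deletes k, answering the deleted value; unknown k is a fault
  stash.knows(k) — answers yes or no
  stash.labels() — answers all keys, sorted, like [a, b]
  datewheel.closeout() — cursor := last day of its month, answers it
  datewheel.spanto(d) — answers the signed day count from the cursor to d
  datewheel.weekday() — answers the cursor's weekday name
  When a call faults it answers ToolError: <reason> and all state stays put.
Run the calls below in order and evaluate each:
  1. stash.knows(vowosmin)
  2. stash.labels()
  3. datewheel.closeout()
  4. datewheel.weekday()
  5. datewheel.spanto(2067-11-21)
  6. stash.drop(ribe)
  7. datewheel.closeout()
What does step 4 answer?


Answer: Thursday

Derivation:
→ stash.knows(k='vowosmin')
← no
→ stash.labels()
← []
→ datewheel.closeout()
← 2068-05-31
→ datewheel.weekday()
← Thursday
→ datewheel.spanto(d='2067-11-21')
← -192
→ stash.drop(k='ribe')
← ToolError: no such key ribe
→ datewheel.closeout()
← 2068-05-31


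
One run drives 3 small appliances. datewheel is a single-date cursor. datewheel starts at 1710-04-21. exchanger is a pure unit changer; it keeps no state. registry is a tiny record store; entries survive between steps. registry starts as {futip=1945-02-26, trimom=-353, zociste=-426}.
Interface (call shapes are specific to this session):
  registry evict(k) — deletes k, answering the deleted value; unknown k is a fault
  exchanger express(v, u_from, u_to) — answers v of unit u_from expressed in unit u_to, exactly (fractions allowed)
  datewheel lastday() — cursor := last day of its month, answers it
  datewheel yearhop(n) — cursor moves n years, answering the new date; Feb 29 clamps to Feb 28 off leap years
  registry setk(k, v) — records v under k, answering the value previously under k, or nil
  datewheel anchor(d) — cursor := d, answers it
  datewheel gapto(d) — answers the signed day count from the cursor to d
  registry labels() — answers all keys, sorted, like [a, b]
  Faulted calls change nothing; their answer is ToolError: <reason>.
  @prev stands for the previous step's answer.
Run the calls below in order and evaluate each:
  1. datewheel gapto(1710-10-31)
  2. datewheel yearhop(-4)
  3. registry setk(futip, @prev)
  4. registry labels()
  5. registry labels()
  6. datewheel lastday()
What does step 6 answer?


~$ datewheel gapto 1710-10-31
:: 193
~$ datewheel yearhop -4
:: 1706-04-21
~$ registry setk futip @prev
:: 1945-02-26
~$ registry labels
:: [futip, trimom, zociste]
~$ registry labels
:: [futip, trimom, zociste]
~$ datewheel lastday
:: 1706-04-30

Answer: 1706-04-30


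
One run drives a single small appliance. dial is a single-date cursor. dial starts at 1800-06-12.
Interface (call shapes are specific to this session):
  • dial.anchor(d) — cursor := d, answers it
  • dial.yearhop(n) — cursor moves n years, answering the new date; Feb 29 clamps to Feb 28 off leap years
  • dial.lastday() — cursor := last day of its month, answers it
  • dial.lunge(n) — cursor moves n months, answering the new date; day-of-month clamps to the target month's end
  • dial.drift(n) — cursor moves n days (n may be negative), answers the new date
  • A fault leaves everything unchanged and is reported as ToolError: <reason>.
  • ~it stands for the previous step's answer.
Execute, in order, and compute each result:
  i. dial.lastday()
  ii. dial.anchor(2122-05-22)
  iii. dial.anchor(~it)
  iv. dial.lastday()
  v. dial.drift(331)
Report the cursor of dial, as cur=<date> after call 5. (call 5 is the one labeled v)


Answer: cur=2123-04-27

Derivation:
Then dial.lastday(), yielding 1800-06-30.
Then dial.anchor using d='2122-05-22': 2122-05-22.
Invoking dial.anchor using d='~it', — result: 2122-05-22.
Calling dial.lastday, → 2122-05-31.
Calling dial.drift using n='331', and get 2123-04-27.


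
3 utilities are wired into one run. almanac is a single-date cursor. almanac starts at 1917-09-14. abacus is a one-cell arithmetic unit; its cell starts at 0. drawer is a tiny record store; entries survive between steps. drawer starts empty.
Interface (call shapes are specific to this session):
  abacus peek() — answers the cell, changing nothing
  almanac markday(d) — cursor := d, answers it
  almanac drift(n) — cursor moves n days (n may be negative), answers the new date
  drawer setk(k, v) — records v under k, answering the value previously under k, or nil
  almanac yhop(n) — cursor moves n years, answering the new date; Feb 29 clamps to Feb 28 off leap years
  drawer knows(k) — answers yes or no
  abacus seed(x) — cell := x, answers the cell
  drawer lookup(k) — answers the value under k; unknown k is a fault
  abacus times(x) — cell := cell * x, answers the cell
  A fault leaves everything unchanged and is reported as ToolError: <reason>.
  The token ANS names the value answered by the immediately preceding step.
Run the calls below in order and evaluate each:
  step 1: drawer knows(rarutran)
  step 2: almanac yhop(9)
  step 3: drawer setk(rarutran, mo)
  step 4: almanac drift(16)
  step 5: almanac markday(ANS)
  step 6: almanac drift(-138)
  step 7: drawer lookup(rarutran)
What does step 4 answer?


Answer: 1926-09-30

Derivation:
·→ drawer knows(k: rarutran)
·← no
·→ almanac yhop(n: 9)
·← 1926-09-14
·→ drawer setk(k: rarutran, v: mo)
·← nil
·→ almanac drift(n: 16)
·← 1926-09-30
·→ almanac markday(d: ANS)
·← 1926-09-30
·→ almanac drift(n: -138)
·← 1926-05-15
·→ drawer lookup(k: rarutran)
·← mo


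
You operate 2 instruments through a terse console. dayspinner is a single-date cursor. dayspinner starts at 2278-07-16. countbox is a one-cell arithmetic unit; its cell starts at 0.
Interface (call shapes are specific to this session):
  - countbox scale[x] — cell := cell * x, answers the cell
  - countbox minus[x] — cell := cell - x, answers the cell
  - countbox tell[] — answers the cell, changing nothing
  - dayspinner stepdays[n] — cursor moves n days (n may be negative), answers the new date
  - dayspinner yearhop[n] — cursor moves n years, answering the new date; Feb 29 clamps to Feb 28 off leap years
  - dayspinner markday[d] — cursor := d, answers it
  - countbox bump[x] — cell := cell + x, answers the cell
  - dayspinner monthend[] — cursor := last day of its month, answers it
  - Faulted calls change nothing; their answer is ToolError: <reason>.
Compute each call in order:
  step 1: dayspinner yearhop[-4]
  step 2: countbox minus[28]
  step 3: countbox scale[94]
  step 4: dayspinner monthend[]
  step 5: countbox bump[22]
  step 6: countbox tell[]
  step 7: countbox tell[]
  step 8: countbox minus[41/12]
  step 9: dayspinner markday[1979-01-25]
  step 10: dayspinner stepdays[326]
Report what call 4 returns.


Answer: 2274-07-31

Derivation:
>>> dayspinner yearhop n='-4'
= 2274-07-16
>>> countbox minus x='28'
= -28
>>> countbox scale x='94'
= -2632
>>> dayspinner monthend
= 2274-07-31
>>> countbox bump x='22'
= -2610
>>> countbox tell
= -2610
>>> countbox tell
= -2610
>>> countbox minus x='41/12'
= -31361/12
>>> dayspinner markday d='1979-01-25'
= 1979-01-25
>>> dayspinner stepdays n='326'
= 1979-12-17


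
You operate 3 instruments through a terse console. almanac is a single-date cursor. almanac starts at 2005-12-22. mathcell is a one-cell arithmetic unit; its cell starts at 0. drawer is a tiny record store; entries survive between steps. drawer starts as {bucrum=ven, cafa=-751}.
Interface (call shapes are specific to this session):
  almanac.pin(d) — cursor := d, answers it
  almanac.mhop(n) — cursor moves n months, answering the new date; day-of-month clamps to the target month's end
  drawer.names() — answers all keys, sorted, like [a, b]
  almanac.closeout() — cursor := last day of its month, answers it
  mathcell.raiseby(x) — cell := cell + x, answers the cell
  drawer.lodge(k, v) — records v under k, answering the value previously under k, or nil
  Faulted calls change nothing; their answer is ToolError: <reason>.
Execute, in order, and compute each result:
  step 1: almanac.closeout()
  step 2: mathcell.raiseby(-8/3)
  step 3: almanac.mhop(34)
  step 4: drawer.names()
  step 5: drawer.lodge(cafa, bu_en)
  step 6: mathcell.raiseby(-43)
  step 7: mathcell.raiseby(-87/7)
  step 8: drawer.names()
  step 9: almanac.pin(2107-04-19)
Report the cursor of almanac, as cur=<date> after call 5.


Step: almanac.closeout[]
Result: 2005-12-31
Step: mathcell.raiseby[x: -8/3]
Result: -8/3
Step: almanac.mhop[n: 34]
Result: 2008-10-31
Step: drawer.names[]
Result: [bucrum, cafa]
Step: drawer.lodge[k: cafa; v: bu_en]
Result: -751
Step: mathcell.raiseby[x: -43]
Result: -137/3
Step: mathcell.raiseby[x: -87/7]
Result: -1220/21
Step: drawer.names[]
Result: [bucrum, cafa]
Step: almanac.pin[d: 2107-04-19]
Result: 2107-04-19

Answer: cur=2008-10-31


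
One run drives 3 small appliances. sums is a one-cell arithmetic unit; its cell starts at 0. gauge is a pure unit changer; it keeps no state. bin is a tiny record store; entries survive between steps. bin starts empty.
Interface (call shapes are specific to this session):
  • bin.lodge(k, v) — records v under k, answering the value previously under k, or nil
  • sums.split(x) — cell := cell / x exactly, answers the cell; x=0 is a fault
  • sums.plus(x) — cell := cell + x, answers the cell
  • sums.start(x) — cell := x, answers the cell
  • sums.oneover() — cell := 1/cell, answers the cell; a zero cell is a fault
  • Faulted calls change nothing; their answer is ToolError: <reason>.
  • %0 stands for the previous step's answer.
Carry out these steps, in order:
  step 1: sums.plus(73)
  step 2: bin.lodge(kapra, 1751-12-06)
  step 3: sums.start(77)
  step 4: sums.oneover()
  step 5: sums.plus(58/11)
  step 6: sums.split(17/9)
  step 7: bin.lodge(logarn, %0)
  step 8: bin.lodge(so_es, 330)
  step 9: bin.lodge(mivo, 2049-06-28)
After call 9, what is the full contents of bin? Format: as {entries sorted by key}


% 1. sums.plus(x: 73) == 73
% 2. bin.lodge(k: kapra, v: 1751-12-06) == nil
% 3. sums.start(x: 77) == 77
% 4. sums.oneover() == 1/77
% 5. sums.plus(x: 58/11) == 37/7
% 6. sums.split(x: 17/9) == 333/119
% 7. bin.lodge(k: logarn, v: %0) == nil
% 8. bin.lodge(k: so_es, v: 330) == nil
% 9. bin.lodge(k: mivo, v: 2049-06-28) == nil

Answer: {kapra=1751-12-06, logarn=333/119, mivo=2049-06-28, so_es=330}


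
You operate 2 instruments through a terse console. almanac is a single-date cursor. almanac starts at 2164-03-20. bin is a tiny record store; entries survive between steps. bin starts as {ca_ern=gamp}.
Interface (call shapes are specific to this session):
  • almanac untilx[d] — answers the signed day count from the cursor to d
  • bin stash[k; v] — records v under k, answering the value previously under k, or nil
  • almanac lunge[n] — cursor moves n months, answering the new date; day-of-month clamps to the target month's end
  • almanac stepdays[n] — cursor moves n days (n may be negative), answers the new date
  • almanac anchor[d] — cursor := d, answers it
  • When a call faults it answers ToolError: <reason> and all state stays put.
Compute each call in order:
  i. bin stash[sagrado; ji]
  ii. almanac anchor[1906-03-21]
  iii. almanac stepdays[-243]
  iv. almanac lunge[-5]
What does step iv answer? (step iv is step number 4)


~$ bin stash k→sagrado v→ji
[out] nil
~$ almanac anchor d→1906-03-21
[out] 1906-03-21
~$ almanac stepdays n→-243
[out] 1905-07-21
~$ almanac lunge n→-5
[out] 1905-02-21

Answer: 1905-02-21


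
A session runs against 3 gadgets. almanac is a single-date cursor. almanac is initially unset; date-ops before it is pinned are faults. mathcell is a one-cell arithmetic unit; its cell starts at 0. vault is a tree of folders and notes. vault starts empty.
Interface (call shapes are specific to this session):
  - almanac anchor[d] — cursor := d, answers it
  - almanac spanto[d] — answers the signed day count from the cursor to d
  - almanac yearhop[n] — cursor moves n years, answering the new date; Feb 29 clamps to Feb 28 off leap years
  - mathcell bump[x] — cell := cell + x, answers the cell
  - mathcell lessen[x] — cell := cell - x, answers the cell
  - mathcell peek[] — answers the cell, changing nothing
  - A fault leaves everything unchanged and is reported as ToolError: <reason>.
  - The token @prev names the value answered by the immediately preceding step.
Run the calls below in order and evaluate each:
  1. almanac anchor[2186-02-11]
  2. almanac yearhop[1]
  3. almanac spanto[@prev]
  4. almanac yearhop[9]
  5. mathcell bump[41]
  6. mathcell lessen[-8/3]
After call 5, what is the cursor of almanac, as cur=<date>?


Answer: cur=2196-02-11

Derivation:
% almanac anchor d: 2186-02-11
  2186-02-11
% almanac yearhop n: 1
  2187-02-11
% almanac spanto d: @prev
  0
% almanac yearhop n: 9
  2196-02-11
% mathcell bump x: 41
  41
% mathcell lessen x: -8/3
  131/3


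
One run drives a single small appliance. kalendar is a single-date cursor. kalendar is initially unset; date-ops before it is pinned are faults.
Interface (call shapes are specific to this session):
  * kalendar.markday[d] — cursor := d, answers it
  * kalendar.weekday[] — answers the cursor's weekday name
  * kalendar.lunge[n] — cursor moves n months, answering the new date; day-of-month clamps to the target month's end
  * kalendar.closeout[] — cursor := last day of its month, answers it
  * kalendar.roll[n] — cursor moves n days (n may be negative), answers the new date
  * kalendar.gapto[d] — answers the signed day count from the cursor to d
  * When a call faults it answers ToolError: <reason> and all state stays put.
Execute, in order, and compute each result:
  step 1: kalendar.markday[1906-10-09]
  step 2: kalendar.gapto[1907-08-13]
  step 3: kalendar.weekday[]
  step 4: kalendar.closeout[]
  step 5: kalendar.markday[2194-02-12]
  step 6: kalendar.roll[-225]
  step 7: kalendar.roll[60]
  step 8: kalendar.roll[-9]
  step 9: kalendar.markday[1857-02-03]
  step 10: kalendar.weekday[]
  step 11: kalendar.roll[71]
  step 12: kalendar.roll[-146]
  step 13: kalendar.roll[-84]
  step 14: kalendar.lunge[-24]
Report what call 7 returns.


>>> markday 1906-10-09
[out] 1906-10-09
>>> gapto 1907-08-13
[out] 308
>>> weekday
[out] Tuesday
>>> closeout
[out] 1906-10-31
>>> markday 2194-02-12
[out] 2194-02-12
>>> roll -225
[out] 2193-07-02
>>> roll 60
[out] 2193-08-31
>>> roll -9
[out] 2193-08-22
>>> markday 1857-02-03
[out] 1857-02-03
>>> weekday
[out] Tuesday
>>> roll 71
[out] 1857-04-15
>>> roll -146
[out] 1856-11-20
>>> roll -84
[out] 1856-08-28
>>> lunge -24
[out] 1854-08-28

Answer: 2193-08-31
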